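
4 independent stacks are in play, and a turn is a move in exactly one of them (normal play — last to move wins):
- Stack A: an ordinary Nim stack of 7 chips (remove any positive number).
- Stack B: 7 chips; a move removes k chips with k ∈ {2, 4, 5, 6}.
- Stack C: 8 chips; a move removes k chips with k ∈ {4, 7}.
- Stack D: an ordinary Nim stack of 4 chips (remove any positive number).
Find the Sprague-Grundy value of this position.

Stack A is a plain Nim stack of size 7, so its Grundy value is 7.
For stack B, compute g(0), g(1), … with moves {2, 4, 5, 6}:
g(0) = mex{} = 0
g(1) = mex{} = 0
g(2) = mex{0} = 1
g(3) = mex{0} = 1
g(4) = mex{0,1} = 2
g(5) = mex{0,1} = 2
g(6) = mex{0,1,2} = 3
g(7) = mex{0,1,2} = 3
So g(7) = 3.
For stack C, compute g(0), g(1), … with moves {4, 7}:
g(0) = mex{} = 0
g(1) = mex{} = 0
g(2) = mex{} = 0
g(3) = mex{} = 0
g(4) = mex{0} = 1
g(5) = mex{0} = 1
g(6) = mex{0} = 1
g(7) = mex{0} = 1
g(8) = mex{0,1} = 2
So g(8) = 2.
Stack D is a plain Nim stack of size 4, so its Grundy value is 4.
The value of a disjunctive sum is the nim-sum of the parts.
Combined value = 7 ⊕ 3 ⊕ 2 ⊕ 4 = 2.

2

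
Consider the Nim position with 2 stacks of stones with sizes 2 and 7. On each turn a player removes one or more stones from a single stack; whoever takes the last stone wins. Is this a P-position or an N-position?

Nim-sum: 2 ⊕ 7 = 5.
The nim-sum is 5 ≠ 0, so this is an N-position: the player to move can win.

N-position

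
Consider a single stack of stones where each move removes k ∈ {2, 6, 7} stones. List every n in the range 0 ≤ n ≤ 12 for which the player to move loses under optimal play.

Grundy values for subtraction set {2, 6, 7}:
g(0) = mex{} = 0
g(1) = mex{} = 0
g(2) = mex{0} = 1
g(3) = mex{0} = 1
g(4) = mex{1} = 0
g(5) = mex{1} = 0
g(6) = mex{0} = 1
g(7) = mex{0} = 1
g(8) = mex{0,1} = 2
g(9) = mex{1} = 0
g(10) = mex{0,1,2} = 3
g(11) = mex{0} = 1
g(12) = mex{0,1,3} = 2
The P-positions (g = 0) in 0..12 are 0, 1, 4, 5, 9.

0, 1, 4, 5, 9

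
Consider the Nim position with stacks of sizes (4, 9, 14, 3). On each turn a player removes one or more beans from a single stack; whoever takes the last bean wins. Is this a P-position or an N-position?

P-position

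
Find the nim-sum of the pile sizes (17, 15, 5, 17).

10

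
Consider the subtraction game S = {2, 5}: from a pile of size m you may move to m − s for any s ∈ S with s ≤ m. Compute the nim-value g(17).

1

Compute g(0), g(1), … for moves {2, 5}:
k:     0  1  2  3  4  5  6  7  8  9 10 11 12 13 14 15 16 17
g(k):  0  0  1  1  0  2  1  0  0  1  1  0  2  1  0  0  1  1
So g(17) = 1.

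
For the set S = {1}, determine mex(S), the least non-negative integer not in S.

0 is not in the set, so the mex is 0.

0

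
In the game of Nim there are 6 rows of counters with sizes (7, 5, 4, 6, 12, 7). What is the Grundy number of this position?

Nim-sum: 7 XOR 5 XOR 4 XOR 6 XOR 12 XOR 7 = 11.

11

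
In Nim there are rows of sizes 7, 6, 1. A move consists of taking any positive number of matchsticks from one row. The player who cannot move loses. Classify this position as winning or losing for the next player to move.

Losing position

Nim-sum: 7 XOR 6 XOR 1 = 0.
The nim-sum is 0, so this is a P-position: the player to move is in a losing position under optimal play.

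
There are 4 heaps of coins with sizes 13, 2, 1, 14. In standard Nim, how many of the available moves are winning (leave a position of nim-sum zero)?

Compute the nim-sum pairwise:
13 ^ 2 = 15
15 ^ 1 = 14
14 ^ 14 = 0
The nim-sum is already 0, so every move leaves a nonzero nim-sum — there are no winning moves.

0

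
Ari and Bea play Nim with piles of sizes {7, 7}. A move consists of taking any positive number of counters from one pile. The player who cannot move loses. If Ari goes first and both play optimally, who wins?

Compute the nim-sum pairwise:
7 XOR 7 = 0
The nim-sum is 0, so this is a P-position: the player to move is in a losing position under optimal play; Ari is about to move from it and so loses — Bea wins.

Bea wins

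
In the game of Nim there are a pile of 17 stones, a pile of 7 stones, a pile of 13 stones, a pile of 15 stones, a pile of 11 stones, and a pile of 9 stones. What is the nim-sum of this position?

Nim-sum: 17 ^ 7 ^ 13 ^ 15 ^ 11 ^ 9 = 22.

22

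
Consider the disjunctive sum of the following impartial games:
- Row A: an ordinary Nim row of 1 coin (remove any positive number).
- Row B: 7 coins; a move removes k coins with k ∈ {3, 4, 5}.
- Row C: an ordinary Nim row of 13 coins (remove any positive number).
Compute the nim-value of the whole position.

14

Row A is a plain Nim row of size 1, so its Grundy value is 1.
Grundy values for row B (subtraction set {3, 4, 5}):
k:     0  1  2  3  4  5  6  7
g(k):  0  0  0  1  1  1  2  2
So g(7) = 2.
Row C is a plain Nim row of size 13, so its Grundy value is 13.
By the Sprague-Grundy theorem, the Grundy value of a sum of independent games is the XOR of the component values.
Combined value = 1 XOR 2 XOR 13 = 14.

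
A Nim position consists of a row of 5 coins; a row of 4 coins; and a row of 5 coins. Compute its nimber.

4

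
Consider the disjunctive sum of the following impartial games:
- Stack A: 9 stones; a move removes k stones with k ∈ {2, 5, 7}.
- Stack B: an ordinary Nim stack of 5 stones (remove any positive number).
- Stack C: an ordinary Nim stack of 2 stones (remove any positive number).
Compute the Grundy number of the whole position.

5

For stack A, compute g(0), g(1), … with moves {2, 5, 7}:
k:     0  1  2  3  4  5  6  7  8  9
g(k):  0  0  1  1  0  2  1  3  2  2
So g(9) = 2.
Stack B is a plain Nim stack of size 5, so its Grundy value is 5.
Stack C is a plain Nim stack of size 2, so its Grundy value is 2.
By the Sprague-Grundy theorem, the Grundy value of a sum of independent games is the XOR of the component values.
Combined value = 2 ⊕ 5 ⊕ 2 = 5.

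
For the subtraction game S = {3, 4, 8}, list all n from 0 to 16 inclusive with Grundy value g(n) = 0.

Compute g(0), g(1), … for moves {3, 4, 8}:
k:     0  1  2  3  4  5  6  7  8  9 10 11 12 13 14 15 16
g(k):  0  0  0  1  1  1  2  0  2  3  1  3  0  0  0  1  1
The P-positions (g = 0) in 0..16 are 0, 1, 2, 7, 12, 13, 14.

0, 1, 2, 7, 12, 13, 14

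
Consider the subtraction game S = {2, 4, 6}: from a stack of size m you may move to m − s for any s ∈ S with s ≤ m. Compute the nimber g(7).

Compute g(0), g(1), … for moves {2, 4, 6}:
k:     0  1  2  3  4  5  6  7
g(k):  0  0  1  1  2  2  3  3
So g(7) = 3.

3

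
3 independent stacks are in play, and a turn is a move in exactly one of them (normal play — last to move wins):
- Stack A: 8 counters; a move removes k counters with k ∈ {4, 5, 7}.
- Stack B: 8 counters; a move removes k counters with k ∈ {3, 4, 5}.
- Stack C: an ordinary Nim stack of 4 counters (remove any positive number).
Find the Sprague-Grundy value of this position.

Grundy values for stack A (subtraction set {4, 5, 7}):
g(0) = mex{} = 0
g(1) = mex{} = 0
g(2) = mex{} = 0
g(3) = mex{} = 0
g(4) = mex{0} = 1
g(5) = mex{0} = 1
g(6) = mex{0} = 1
g(7) = mex{0} = 1
g(8) = mex{0,1} = 2
So g(8) = 2.
For stack B, compute g(0), g(1), … with moves {3, 4, 5}:
g(0) = mex{} = 0
g(1) = mex{} = 0
g(2) = mex{} = 0
g(3) = mex{0} = 1
g(4) = mex{0} = 1
g(5) = mex{0} = 1
g(6) = mex{0,1} = 2
g(7) = mex{0,1} = 2
g(8) = mex{1} = 0
So g(8) = 0.
Stack C is a plain Nim stack of size 4, so its Grundy value is 4.
By the Sprague-Grundy theorem, the Grundy value of a sum of independent games is the XOR of the component values.
Combined value = 2 XOR 0 XOR 4 = 6.

6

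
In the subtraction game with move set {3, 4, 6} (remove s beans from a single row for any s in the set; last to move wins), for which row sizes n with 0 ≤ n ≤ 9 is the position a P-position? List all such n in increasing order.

Compute g(0), g(1), … for moves {3, 4, 6}:
k:     0  1  2  3  4  5  6  7  8  9
g(k):  0  0  0  1  1  1  2  2  2  0
The P-positions (g = 0) in 0..9 are 0, 1, 2, 9.

0, 1, 2, 9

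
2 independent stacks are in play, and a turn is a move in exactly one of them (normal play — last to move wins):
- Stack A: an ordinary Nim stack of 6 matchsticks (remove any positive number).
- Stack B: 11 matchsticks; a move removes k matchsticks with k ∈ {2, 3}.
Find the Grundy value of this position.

6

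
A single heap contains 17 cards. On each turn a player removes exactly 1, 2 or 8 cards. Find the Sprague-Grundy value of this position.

2

Grundy values for subtraction set {1, 2, 8}:
k:     0  1  2  3  4  5  6  7  8  9 10 11 12 13 14 15 16 17
g(k):  0  1  2  0  1  2  0  1  2  0  1  2  0  1  2  0  1  2
So g(17) = 2.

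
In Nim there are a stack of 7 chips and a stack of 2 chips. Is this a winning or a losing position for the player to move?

In binary:
  111  (7)
  010  (2)
  ---
  101  (5)
The nim-sum is 5 ≠ 0, so this is an N-position: the player to move can win.

Winning position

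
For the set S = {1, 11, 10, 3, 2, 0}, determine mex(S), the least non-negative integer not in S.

4

The values 0, 1, 2, 3 are all present; 4 is the first non-negative integer missing from the set.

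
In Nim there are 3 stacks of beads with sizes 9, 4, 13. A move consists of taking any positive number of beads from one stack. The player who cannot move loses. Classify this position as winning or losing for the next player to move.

Losing position

Compute the nim-sum pairwise:
9 ⊕ 4 = 13
13 ⊕ 13 = 0
The nim-sum is 0, so this is a P-position: the player to move is in a losing position under optimal play.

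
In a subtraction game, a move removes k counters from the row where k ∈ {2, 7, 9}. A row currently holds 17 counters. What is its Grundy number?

Build the Grundy sequence with g(k) = mex{g(k−s) : s ∈ {2, 7, 9}, s ≤ k}:
k:     0  1  2  3  4  5  6  7  8  9 10 11 12 13 14 15 16 17
g(k):  0  0  1  1  0  0  1  1  2  2  3  3  2  2  3  0  0  1
So g(17) = 1.

1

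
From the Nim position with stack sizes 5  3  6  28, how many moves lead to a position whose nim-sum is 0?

1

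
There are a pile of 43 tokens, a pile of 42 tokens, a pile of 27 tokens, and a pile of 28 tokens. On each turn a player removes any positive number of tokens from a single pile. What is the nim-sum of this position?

6

Bitwise XOR of the heap sizes:
  101011  (43)
  101010  (42)
  011011  (27)
  011100  (28)
  ------
  000110  (6)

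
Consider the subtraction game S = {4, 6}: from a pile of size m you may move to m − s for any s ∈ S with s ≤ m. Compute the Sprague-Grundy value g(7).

1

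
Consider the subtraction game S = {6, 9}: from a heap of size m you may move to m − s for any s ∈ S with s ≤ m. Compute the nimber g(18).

0

Build the Grundy sequence with g(k) = mex{g(k−s) : s ∈ {6, 9}, s ≤ k}:
k:     0  1  2  3  4  5  6  7  8  9 10 11 12 13 14 15 16 17 18
g(k):  0  0  0  0  0  0  1  1  1  1  1  1  2  2  2  0  0  0  0
So g(18) = 0.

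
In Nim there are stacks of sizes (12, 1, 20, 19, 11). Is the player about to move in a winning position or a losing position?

Winning position

Compute the nim-sum pairwise:
12 XOR 1 = 13
13 XOR 20 = 25
25 XOR 19 = 10
10 XOR 11 = 1
The nim-sum is 1 ≠ 0, so this is an N-position: the player to move can win.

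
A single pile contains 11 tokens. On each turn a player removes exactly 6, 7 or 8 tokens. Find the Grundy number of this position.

1

Grundy values for subtraction set {6, 7, 8}:
k:     0  1  2  3  4  5  6  7  8  9 10 11
g(k):  0  0  0  0  0  0  1  1  1  1  1  1
So g(11) = 1.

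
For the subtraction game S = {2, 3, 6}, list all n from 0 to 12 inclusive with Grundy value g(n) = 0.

Build the Grundy sequence with g(k) = mex{g(k−s) : s ∈ {2, 3, 6}, s ≤ k}:
g(0) = mex{} = 0
g(1) = mex{} = 0
g(2) = mex{0} = 1
g(3) = mex{0} = 1
g(4) = mex{0,1} = 2
g(5) = mex{1} = 0
g(6) = mex{0,1,2} = 3
g(7) = mex{0,2} = 1
g(8) = mex{0,1,3} = 2
g(9) = mex{1,3} = 0
g(10) = mex{1,2} = 0
g(11) = mex{0,2} = 1
g(12) = mex{0,3} = 1
The P-positions (g = 0) in 0..12 are 0, 1, 5, 9, 10.

0, 1, 5, 9, 10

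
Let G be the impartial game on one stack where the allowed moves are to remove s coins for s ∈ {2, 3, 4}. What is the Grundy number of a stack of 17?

2

Grundy values for subtraction set {2, 3, 4}:
k:     0  1  2  3  4  5  6  7  8  9 10 11 12 13 14 15 16 17
g(k):  0  0  1  1  2  2  0  0  1  1  2  2  0  0  1  1  2  2
So g(17) = 2.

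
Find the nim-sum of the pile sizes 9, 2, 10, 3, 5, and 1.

6

Compute the nim-sum pairwise:
9 ⊕ 2 = 11
11 ⊕ 10 = 1
1 ⊕ 3 = 2
2 ⊕ 5 = 7
7 ⊕ 1 = 6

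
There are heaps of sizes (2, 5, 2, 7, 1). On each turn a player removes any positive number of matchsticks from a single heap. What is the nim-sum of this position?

3

Write each in binary and XOR column by column:
  010  (2)
  101  (5)
  010  (2)
  111  (7)
  001  (1)
  ---
  011  (3)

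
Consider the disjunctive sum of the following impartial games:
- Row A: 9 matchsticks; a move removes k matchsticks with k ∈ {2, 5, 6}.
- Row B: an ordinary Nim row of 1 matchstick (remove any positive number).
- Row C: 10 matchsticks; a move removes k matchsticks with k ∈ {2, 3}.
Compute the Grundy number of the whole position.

For row A, compute g(0), g(1), … with moves {2, 5, 6}:
k:     0  1  2  3  4  5  6  7  8  9
g(k):  0  0  1  1  0  2  1  3  0  2
So g(9) = 2.
Row B is a plain Nim row of size 1, so its Grundy value is 1.
For row C, compute g(0), g(1), … with moves {2, 3}:
g(0) = mex{} = 0
g(1) = mex{} = 0
g(2) = mex{0} = 1
g(3) = mex{0} = 1
g(4) = mex{0,1} = 2
g(5) = mex{1} = 0
g(6) = mex{1,2} = 0
g(7) = mex{0,2} = 1
g(8) = mex{0} = 1
g(9) = mex{0,1} = 2
g(10) = mex{1} = 0
So g(10) = 0.
By the Sprague-Grundy theorem, the Grundy value of a sum of independent games is the XOR of the component values.
Combined value = 2 ⊕ 1 ⊕ 0 = 3.

3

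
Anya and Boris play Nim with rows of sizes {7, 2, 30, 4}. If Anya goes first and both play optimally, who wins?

Nim-sum: 7 XOR 2 XOR 30 XOR 4 = 31.
The nim-sum is 31 ≠ 0, so this is an N-position: the player to move can win; Anya has a winning move.

Anya wins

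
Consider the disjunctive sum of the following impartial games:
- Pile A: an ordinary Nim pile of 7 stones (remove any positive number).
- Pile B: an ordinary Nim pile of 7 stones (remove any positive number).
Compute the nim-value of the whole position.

0

Pile A is a plain Nim pile of size 7, so its Grundy value is 7.
Pile B is a plain Nim pile of size 7, so its Grundy value is 7.
By the Sprague-Grundy theorem, the Grundy value of a sum of independent games is the XOR of the component values.
Combined value = 7 XOR 7 = 0.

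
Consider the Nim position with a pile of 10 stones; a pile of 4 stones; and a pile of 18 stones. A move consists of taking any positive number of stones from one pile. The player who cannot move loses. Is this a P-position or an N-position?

Compute the nim-sum pairwise:
10 ⊕ 4 = 14
14 ⊕ 18 = 28
The nim-sum is 28 ≠ 0, so this is an N-position: the player to move can win.

N-position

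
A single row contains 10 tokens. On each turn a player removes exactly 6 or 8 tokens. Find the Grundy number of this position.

Grundy values for subtraction set {6, 8}:
g(0) = mex{} = 0
g(1) = mex{} = 0
g(2) = mex{} = 0
g(3) = mex{} = 0
g(4) = mex{} = 0
g(5) = mex{} = 0
g(6) = mex{0} = 1
g(7) = mex{0} = 1
g(8) = mex{0} = 1
g(9) = mex{0} = 1
g(10) = mex{0} = 1
So g(10) = 1.

1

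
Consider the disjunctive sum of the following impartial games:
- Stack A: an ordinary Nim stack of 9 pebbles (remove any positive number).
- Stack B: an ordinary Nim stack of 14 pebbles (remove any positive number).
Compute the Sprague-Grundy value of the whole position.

7

Stack A is a plain Nim stack of size 9, so its Grundy value is 9.
Stack B is a plain Nim stack of size 14, so its Grundy value is 14.
The value of a disjunctive sum is the nim-sum of the parts.
Combined value = 9 ⊕ 14 = 7.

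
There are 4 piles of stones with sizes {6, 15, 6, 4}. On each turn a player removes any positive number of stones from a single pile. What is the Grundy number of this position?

Compute the nim-sum pairwise:
6 ⊕ 15 = 9
9 ⊕ 6 = 15
15 ⊕ 4 = 11

11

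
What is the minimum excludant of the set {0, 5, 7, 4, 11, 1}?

The values 0, 1 are all present; 2 is the first non-negative integer missing from the set.

2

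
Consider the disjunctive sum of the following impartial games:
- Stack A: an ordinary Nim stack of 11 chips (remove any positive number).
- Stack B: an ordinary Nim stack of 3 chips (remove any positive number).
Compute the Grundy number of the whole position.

Stack A is a plain Nim stack of size 11, so its Grundy value is 11.
Stack B is a plain Nim stack of size 3, so its Grundy value is 3.
The value of a disjunctive sum is the nim-sum of the parts.
Combined value = 11 ⊕ 3 = 8.

8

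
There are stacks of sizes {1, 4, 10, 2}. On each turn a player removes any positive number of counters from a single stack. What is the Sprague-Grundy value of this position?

Compute the nim-sum pairwise:
1 ⊕ 4 = 5
5 ⊕ 10 = 15
15 ⊕ 2 = 13

13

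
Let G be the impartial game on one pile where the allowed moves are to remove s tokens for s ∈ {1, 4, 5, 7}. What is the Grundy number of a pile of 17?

1

Grundy values for subtraction set {1, 4, 5, 7}:
k:     0  1  2  3  4  5  6  7  8  9 10 11 12 13 14 15 16 17
g(k):  0  1  0  1  2  3  2  3  0  1  0  1  2  3  2  3  0  1
So g(17) = 1.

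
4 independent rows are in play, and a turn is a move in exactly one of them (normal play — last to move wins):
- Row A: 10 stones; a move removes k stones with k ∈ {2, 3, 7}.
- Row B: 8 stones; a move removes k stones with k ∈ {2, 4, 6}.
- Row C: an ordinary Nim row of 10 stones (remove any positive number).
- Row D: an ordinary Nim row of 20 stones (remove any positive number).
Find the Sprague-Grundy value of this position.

30

Build the Grundy sequence for row A with g(k) = mex{g(k−s) : s ∈ {2, 3, 7}, s ≤ k}:
k:     0  1  2  3  4  5  6  7  8  9 10
g(k):  0  0  1  1  2  0  0  1  1  2  0
So g(10) = 0.
Grundy values for row B (subtraction set {2, 4, 6}):
g(0) = mex{} = 0
g(1) = mex{} = 0
g(2) = mex{0} = 1
g(3) = mex{0} = 1
g(4) = mex{0,1} = 2
g(5) = mex{0,1} = 2
g(6) = mex{0,1,2} = 3
g(7) = mex{0,1,2} = 3
g(8) = mex{1,2,3} = 0
So g(8) = 0.
Row C is a plain Nim row of size 10, so its Grundy value is 10.
Row D is a plain Nim row of size 20, so its Grundy value is 20.
The value of a disjunctive sum is the nim-sum of the parts.
Combined value = 0 ⊕ 0 ⊕ 10 ⊕ 20 = 30.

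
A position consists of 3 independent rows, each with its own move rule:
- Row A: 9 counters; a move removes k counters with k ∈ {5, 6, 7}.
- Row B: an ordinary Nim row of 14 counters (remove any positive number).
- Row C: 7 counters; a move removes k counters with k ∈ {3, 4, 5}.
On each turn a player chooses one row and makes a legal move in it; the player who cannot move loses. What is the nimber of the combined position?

13

Grundy values for row A (subtraction set {5, 6, 7}):
g(0) = mex{} = 0
g(1) = mex{} = 0
g(2) = mex{} = 0
g(3) = mex{} = 0
g(4) = mex{} = 0
g(5) = mex{0} = 1
g(6) = mex{0} = 1
g(7) = mex{0} = 1
g(8) = mex{0} = 1
g(9) = mex{0} = 1
So g(9) = 1.
Row B is a plain Nim row of size 14, so its Grundy value is 14.
For row C, compute g(0), g(1), … with moves {3, 4, 5}:
g(0) = mex{} = 0
g(1) = mex{} = 0
g(2) = mex{} = 0
g(3) = mex{0} = 1
g(4) = mex{0} = 1
g(5) = mex{0} = 1
g(6) = mex{0,1} = 2
g(7) = mex{0,1} = 2
So g(7) = 2.
By the Sprague-Grundy theorem, the Grundy value of a sum of independent games is the XOR of the component values.
Combined value = 1 ⊕ 14 ⊕ 2 = 13.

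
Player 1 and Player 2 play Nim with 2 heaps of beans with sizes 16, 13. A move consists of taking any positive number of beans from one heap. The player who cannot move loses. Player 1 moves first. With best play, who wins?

Player 1 wins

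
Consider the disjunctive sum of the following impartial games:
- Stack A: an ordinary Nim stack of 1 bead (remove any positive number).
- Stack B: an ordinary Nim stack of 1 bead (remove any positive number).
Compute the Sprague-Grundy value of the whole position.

Stack A is a plain Nim stack of size 1, so its Grundy value is 1.
Stack B is a plain Nim stack of size 1, so its Grundy value is 1.
By the Sprague-Grundy theorem, the Grundy value of a sum of independent games is the XOR of the component values.
Combined value = 1 ⊕ 1 = 0.

0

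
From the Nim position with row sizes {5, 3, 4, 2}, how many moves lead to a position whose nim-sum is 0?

Compute the nim-sum pairwise:
5 ⊕ 3 = 6
6 ⊕ 4 = 2
2 ⊕ 2 = 0
The nim-sum is already 0, so every move leaves a nonzero nim-sum — there are no winning moves.

0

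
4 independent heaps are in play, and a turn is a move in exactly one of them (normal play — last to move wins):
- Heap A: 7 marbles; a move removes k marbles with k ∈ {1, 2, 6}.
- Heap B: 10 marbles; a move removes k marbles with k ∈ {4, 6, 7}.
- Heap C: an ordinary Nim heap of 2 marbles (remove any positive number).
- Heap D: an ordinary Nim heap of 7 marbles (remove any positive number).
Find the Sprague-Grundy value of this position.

7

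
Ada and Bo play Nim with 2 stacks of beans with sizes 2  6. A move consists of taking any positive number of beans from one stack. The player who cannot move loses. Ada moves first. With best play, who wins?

Ada wins

Nim-sum: 2 XOR 6 = 4.
The nim-sum is 4 ≠ 0, so this is an N-position: the player to move can win; Ada has a winning move.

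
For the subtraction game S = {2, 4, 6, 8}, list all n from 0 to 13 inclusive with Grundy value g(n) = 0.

0, 1, 10, 11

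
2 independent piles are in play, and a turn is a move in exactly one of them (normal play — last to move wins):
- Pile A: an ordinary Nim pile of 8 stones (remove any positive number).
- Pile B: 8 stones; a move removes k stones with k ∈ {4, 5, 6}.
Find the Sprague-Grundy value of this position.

10

Pile A is a plain Nim pile of size 8, so its Grundy value is 8.
For pile B, compute g(0), g(1), … with moves {4, 5, 6}:
k:     0  1  2  3  4  5  6  7  8
g(k):  0  0  0  0  1  1  1  1  2
So g(8) = 2.
By the Sprague-Grundy theorem, the Grundy value of a sum of independent games is the XOR of the component values.
Combined value = 8 XOR 2 = 10.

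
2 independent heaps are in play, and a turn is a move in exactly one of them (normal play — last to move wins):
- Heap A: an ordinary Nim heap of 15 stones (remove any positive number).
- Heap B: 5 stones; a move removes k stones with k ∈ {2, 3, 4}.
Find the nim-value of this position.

13

Heap A is a plain Nim heap of size 15, so its Grundy value is 15.
Grundy values for heap B (subtraction set {2, 3, 4}):
g(0) = mex{} = 0
g(1) = mex{} = 0
g(2) = mex{0} = 1
g(3) = mex{0} = 1
g(4) = mex{0,1} = 2
g(5) = mex{0,1} = 2
So g(5) = 2.
The value of a disjunctive sum is the nim-sum of the parts.
Combined value = 15 XOR 2 = 13.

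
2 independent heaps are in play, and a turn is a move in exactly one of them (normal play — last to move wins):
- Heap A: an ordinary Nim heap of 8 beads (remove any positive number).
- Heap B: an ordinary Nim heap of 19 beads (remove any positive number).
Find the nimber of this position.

27

Heap A is a plain Nim heap of size 8, so its Grundy value is 8.
Heap B is a plain Nim heap of size 19, so its Grundy value is 19.
The value of a disjunctive sum is the nim-sum of the parts.
Combined value = 8 ⊕ 19 = 27.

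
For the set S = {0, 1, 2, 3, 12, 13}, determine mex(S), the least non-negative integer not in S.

4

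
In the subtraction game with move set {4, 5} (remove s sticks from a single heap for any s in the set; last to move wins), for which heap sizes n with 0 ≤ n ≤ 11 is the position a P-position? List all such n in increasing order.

Compute g(0), g(1), … for moves {4, 5}:
k:     0  1  2  3  4  5  6  7  8  9 10 11
g(k):  0  0  0  0  1  1  1  1  2  0  0  0
The P-positions (g = 0) in 0..11 are 0, 1, 2, 3, 9, 10, 11.

0, 1, 2, 3, 9, 10, 11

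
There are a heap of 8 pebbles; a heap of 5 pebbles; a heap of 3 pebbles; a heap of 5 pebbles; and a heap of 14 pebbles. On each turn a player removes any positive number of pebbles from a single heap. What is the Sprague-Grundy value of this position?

5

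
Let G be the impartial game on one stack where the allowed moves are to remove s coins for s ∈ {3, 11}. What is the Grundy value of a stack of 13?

2

Compute g(0), g(1), … for moves {3, 11}:
k:     0  1  2  3  4  5  6  7  8  9 10 11 12 13
g(k):  0  0  0  1  1  1  0  0  0  1  1  1  2  2
So g(13) = 2.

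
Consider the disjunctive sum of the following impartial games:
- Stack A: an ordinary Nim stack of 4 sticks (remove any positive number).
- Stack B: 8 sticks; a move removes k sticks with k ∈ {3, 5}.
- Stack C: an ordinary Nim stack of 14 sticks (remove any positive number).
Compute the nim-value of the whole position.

10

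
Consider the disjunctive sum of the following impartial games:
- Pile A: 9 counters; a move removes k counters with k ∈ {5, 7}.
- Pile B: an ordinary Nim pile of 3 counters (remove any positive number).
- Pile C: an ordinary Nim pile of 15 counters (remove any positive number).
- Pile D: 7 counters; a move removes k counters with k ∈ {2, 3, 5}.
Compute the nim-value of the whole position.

13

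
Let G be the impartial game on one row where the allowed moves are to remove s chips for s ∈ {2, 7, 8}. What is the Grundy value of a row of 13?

Compute g(0), g(1), … for moves {2, 7, 8}:
g(0) = mex{} = 0
g(1) = mex{} = 0
g(2) = mex{0} = 1
g(3) = mex{0} = 1
g(4) = mex{1} = 0
g(5) = mex{1} = 0
g(6) = mex{0} = 1
g(7) = mex{0} = 1
g(8) = mex{0,1} = 2
g(9) = mex{0,1} = 2
g(10) = mex{1,2} = 0
g(11) = mex{0,1,2} = 3
g(12) = mex{0} = 1
g(13) = mex{0,1,3} = 2
So g(13) = 2.

2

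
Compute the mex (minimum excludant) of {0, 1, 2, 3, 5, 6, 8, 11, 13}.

The values 0, 1, 2, 3 are all present; 4 is the first non-negative integer missing from the set.

4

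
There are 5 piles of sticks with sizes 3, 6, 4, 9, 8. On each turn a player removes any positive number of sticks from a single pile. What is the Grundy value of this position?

0

Nim-sum: 3 ^ 6 ^ 4 ^ 9 ^ 8 = 0.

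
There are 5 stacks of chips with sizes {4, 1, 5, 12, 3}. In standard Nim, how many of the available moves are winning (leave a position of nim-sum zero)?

Write each in binary and XOR column by column:
  0100  (4)
  0001  (1)
  0101  (5)
  1100  (12)
  0011  (3)
  ----
  1111  (15)
The overall nim-sum is X = 15. A stack of size p has a winning move iff p XOR X < p (reduce it to p XOR X).
  4: 4 XOR 15 = 11 ≥ 4 — no move.
  1: 1 XOR 15 = 14 ≥ 1 — no move.
  5: 5 XOR 15 = 10 ≥ 5 — no move.
  12: 12 XOR 15 = 3 < 12 — winning move (to 3).
  3: 3 XOR 15 = 12 ≥ 3 — no move.
That gives 1 winning move.

1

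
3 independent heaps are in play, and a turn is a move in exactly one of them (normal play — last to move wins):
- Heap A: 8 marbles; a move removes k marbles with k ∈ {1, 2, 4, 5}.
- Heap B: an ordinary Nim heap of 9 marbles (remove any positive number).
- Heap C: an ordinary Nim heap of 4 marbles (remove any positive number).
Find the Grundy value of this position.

15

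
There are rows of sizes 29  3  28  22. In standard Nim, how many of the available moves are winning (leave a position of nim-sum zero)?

3

In binary:
  11101  (29)
  00011  (3)
  11100  (28)
  10110  (22)
  -----
  10100  (20)
The overall nim-sum is X = 20. A row of size p has a winning move iff p XOR X < p (reduce it to p XOR X).
  29: 29 XOR 20 = 9 < 29 — winning move (to 9).
  3: 3 XOR 20 = 23 ≥ 3 — no move.
  28: 28 XOR 20 = 8 < 28 — winning move (to 8).
  22: 22 XOR 20 = 2 < 22 — winning move (to 2).
That gives 3 winning moves.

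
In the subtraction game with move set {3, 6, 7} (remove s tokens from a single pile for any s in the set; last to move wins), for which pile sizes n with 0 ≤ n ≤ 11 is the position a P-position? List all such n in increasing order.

0, 1, 2, 10, 11

Compute g(0), g(1), … for moves {3, 6, 7}:
k:     0  1  2  3  4  5  6  7  8  9 10 11
g(k):  0  0  0  1  1  1  2  2  2  3  0  0
The P-positions (g = 0) in 0..11 are 0, 1, 2, 10, 11.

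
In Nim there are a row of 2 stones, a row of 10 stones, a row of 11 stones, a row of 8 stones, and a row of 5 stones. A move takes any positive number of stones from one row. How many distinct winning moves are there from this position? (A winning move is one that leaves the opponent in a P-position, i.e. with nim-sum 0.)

3

Bitwise XOR of the heap sizes:
  0010  (2)
  1010  (10)
  1011  (11)
  1000  (8)
  0101  (5)
  ----
  1110  (14)
The overall nim-sum is X = 14. A row of size p has a winning move iff p XOR X < p (reduce it to p XOR X).
  2: 2 XOR 14 = 12 ≥ 2 — no move.
  10: 10 XOR 14 = 4 < 10 — winning move (to 4).
  11: 11 XOR 14 = 5 < 11 — winning move (to 5).
  8: 8 XOR 14 = 6 < 8 — winning move (to 6).
  5: 5 XOR 14 = 11 ≥ 5 — no move.
That gives 3 winning moves.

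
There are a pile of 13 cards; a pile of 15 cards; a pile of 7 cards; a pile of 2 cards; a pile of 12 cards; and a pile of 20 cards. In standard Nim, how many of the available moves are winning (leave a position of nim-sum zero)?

Nim-sum: 13 ⊕ 15 ⊕ 7 ⊕ 2 ⊕ 12 ⊕ 20 = 31.
The overall nim-sum is X = 31. A pile of size p has a winning move iff p XOR X < p (reduce it to p XOR X).
  13: 13 XOR 31 = 18 ≥ 13 — no move.
  15: 15 XOR 31 = 16 ≥ 15 — no move.
  7: 7 XOR 31 = 24 ≥ 7 — no move.
  2: 2 XOR 31 = 29 ≥ 2 — no move.
  12: 12 XOR 31 = 19 ≥ 12 — no move.
  20: 20 XOR 31 = 11 < 20 — winning move (to 11).
That gives 1 winning move.

1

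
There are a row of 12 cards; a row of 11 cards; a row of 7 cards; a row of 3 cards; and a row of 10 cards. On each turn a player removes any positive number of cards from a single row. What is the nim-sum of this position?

9

Nim-sum: 12 ^ 11 ^ 7 ^ 3 ^ 10 = 9.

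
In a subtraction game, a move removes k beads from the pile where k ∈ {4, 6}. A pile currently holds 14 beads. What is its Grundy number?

1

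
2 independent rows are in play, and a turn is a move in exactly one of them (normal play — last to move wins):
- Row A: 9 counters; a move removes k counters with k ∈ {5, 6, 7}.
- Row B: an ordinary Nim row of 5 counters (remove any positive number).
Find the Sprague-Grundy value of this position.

4

Grundy values for row A (subtraction set {5, 6, 7}):
g(0) = mex{} = 0
g(1) = mex{} = 0
g(2) = mex{} = 0
g(3) = mex{} = 0
g(4) = mex{} = 0
g(5) = mex{0} = 1
g(6) = mex{0} = 1
g(7) = mex{0} = 1
g(8) = mex{0} = 1
g(9) = mex{0} = 1
So g(9) = 1.
Row B is a plain Nim row of size 5, so its Grundy value is 5.
The value of a disjunctive sum is the nim-sum of the parts.
Combined value = 1 ⊕ 5 = 4.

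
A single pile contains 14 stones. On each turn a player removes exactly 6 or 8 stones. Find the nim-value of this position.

0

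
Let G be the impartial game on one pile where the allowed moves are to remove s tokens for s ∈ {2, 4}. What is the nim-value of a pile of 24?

0

Grundy values for subtraction set {2, 4}:
k:     0  1  2  3  4  5  6  7  8  9 10 11 12 13 14 15 16 17 18 19 20 21 22 23 24
g(k):  0  0  1  1  2  2  0  0  1  1  2  2  0  0  1  1  2  2  0  0  1  1  2  2  0
So g(24) = 0.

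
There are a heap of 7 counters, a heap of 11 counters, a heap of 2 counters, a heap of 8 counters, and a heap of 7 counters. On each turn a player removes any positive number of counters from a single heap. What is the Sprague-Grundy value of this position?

1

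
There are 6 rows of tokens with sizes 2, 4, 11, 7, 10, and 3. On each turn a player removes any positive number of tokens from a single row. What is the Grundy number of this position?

3

Compute the nim-sum pairwise:
2 XOR 4 = 6
6 XOR 11 = 13
13 XOR 7 = 10
10 XOR 10 = 0
0 XOR 3 = 3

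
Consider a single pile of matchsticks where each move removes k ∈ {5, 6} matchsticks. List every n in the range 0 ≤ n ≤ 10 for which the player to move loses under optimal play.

0, 1, 2, 3, 4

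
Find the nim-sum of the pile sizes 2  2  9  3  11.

1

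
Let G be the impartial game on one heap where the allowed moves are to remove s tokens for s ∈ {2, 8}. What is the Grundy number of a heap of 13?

1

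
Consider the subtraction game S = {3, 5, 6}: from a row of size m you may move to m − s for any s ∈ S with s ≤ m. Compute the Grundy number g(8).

2

Compute g(0), g(1), … for moves {3, 5, 6}:
g(0) = mex{} = 0
g(1) = mex{} = 0
g(2) = mex{} = 0
g(3) = mex{0} = 1
g(4) = mex{0} = 1
g(5) = mex{0} = 1
g(6) = mex{0,1} = 2
g(7) = mex{0,1} = 2
g(8) = mex{0,1} = 2
So g(8) = 2.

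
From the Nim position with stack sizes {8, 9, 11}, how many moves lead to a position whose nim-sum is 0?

Compute the nim-sum pairwise:
8 ^ 9 = 1
1 ^ 11 = 10
The overall nim-sum is X = 10. A stack of size p has a winning move iff p XOR X < p (reduce it to p XOR X).
  8: 8 XOR 10 = 2 < 8 — winning move (to 2).
  9: 9 XOR 10 = 3 < 9 — winning move (to 3).
  11: 11 XOR 10 = 1 < 11 — winning move (to 1).
That gives 3 winning moves.

3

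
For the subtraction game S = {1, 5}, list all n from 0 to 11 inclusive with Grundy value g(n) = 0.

Build the Grundy sequence with g(k) = mex{g(k−s) : s ∈ {1, 5}, s ≤ k}:
k:     0  1  2  3  4  5  6  7  8  9 10 11
g(k):  0  1  0  1  0  1  0  1  0  1  0  1
The P-positions (g = 0) in 0..11 are 0, 2, 4, 6, 8, 10.

0, 2, 4, 6, 8, 10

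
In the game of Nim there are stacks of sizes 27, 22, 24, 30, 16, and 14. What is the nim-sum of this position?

21

Bitwise XOR of the heap sizes:
  11011  (27)
  10110  (22)
  11000  (24)
  11110  (30)
  10000  (16)
  01110  (14)
  -----
  10101  (21)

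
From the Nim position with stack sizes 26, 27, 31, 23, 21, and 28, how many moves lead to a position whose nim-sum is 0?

In binary:
  11010  (26)
  11011  (27)
  11111  (31)
  10111  (23)
  10101  (21)
  11100  (28)
  -----
  00000  (0)
The nim-sum is already 0, so every move leaves a nonzero nim-sum — there are no winning moves.

0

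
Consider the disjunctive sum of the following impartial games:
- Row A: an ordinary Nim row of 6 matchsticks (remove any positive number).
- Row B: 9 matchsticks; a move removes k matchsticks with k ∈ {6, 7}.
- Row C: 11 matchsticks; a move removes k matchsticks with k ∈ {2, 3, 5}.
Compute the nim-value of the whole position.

Row A is a plain Nim row of size 6, so its Grundy value is 6.
For row B, compute g(0), g(1), … with moves {6, 7}:
k:     0  1  2  3  4  5  6  7  8  9
g(k):  0  0  0  0  0  0  1  1  1  1
So g(9) = 1.
For row C, compute g(0), g(1), … with moves {2, 3, 5}:
k:     0  1  2  3  4  5  6  7  8  9 10 11
g(k):  0  0  1  1  2  2  3  0  0  1  1  2
So g(11) = 2.
By the Sprague-Grundy theorem, the Grundy value of a sum of independent games is the XOR of the component values.
Combined value = 6 XOR 1 XOR 2 = 5.

5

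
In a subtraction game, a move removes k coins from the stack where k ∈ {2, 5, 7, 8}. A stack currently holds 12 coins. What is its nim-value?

Grundy values for subtraction set {2, 5, 7, 8}:
g(0) = mex{} = 0
g(1) = mex{} = 0
g(2) = mex{0} = 1
g(3) = mex{0} = 1
g(4) = mex{1} = 0
g(5) = mex{0,1} = 2
g(6) = mex{0} = 1
g(7) = mex{0,1,2} = 3
g(8) = mex{0,1} = 2
g(9) = mex{0,1,3} = 2
g(10) = mex{1,2} = 0
g(11) = mex{0,1,2} = 3
g(12) = mex{0,2,3} = 1
So g(12) = 1.

1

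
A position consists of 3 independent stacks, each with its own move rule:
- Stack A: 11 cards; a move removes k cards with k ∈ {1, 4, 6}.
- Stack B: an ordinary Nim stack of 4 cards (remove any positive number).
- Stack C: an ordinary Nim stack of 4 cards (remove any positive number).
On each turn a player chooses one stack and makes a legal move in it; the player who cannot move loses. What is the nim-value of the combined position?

1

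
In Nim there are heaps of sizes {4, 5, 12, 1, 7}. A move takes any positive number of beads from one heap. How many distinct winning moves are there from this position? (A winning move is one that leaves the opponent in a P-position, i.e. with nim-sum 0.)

Nim-sum: 4 ⊕ 5 ⊕ 12 ⊕ 1 ⊕ 7 = 11.
The overall nim-sum is X = 11. A heap of size p has a winning move iff p XOR X < p (reduce it to p XOR X).
  4: 4 XOR 11 = 15 ≥ 4 — no move.
  5: 5 XOR 11 = 14 ≥ 5 — no move.
  12: 12 XOR 11 = 7 < 12 — winning move (to 7).
  1: 1 XOR 11 = 10 ≥ 1 — no move.
  7: 7 XOR 11 = 12 ≥ 7 — no move.
That gives 1 winning move.

1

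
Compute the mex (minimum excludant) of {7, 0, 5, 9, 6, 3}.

1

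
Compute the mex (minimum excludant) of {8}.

0 is not in the set, so the mex is 0.

0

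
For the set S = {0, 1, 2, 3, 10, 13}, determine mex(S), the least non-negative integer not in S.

4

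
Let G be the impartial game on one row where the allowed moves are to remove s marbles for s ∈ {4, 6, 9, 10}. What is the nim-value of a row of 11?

2

Compute g(0), g(1), … for moves {4, 6, 9, 10}:
g(0) = mex{} = 0
g(1) = mex{} = 0
g(2) = mex{} = 0
g(3) = mex{} = 0
g(4) = mex{0} = 1
g(5) = mex{0} = 1
g(6) = mex{0} = 1
g(7) = mex{0} = 1
g(8) = mex{0,1} = 2
g(9) = mex{0,1} = 2
g(10) = mex{0,1} = 2
g(11) = mex{0,1} = 2
So g(11) = 2.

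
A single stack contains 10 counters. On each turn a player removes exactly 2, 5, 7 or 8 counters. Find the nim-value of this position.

0

Grundy values for subtraction set {2, 5, 7, 8}:
g(0) = mex{} = 0
g(1) = mex{} = 0
g(2) = mex{0} = 1
g(3) = mex{0} = 1
g(4) = mex{1} = 0
g(5) = mex{0,1} = 2
g(6) = mex{0} = 1
g(7) = mex{0,1,2} = 3
g(8) = mex{0,1} = 2
g(9) = mex{0,1,3} = 2
g(10) = mex{1,2} = 0
So g(10) = 0.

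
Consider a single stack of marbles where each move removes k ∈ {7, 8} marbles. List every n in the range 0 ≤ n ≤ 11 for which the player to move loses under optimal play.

0, 1, 2, 3, 4, 5, 6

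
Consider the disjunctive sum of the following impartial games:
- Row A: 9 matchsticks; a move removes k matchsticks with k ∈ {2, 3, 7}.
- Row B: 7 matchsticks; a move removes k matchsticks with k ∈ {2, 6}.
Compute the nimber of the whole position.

Grundy values for row A (subtraction set {2, 3, 7}):
k:     0  1  2  3  4  5  6  7  8  9
g(k):  0  0  1  1  2  0  0  1  1  2
So g(9) = 2.
Grundy values for row B (subtraction set {2, 6}):
k:     0  1  2  3  4  5  6  7
g(k):  0  0  1  1  0  0  1  1
So g(7) = 1.
By the Sprague-Grundy theorem, the Grundy value of a sum of independent games is the XOR of the component values.
Combined value = 2 XOR 1 = 3.

3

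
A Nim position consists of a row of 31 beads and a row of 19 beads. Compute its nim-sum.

Nim-sum: 31 ^ 19 = 12.

12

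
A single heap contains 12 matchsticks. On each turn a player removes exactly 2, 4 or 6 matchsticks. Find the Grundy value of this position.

2

Grundy values for subtraction set {2, 4, 6}:
k:     0  1  2  3  4  5  6  7  8  9 10 11 12
g(k):  0  0  1  1  2  2  3  3  0  0  1  1  2
So g(12) = 2.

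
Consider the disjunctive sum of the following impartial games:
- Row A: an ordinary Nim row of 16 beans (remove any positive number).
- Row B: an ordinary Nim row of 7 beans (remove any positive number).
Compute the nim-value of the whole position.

Row A is a plain Nim row of size 16, so its Grundy value is 16.
Row B is a plain Nim row of size 7, so its Grundy value is 7.
By the Sprague-Grundy theorem, the Grundy value of a sum of independent games is the XOR of the component values.
Combined value = 16 XOR 7 = 23.

23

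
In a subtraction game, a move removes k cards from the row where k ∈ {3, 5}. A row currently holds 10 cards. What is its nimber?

Grundy values for subtraction set {3, 5}:
g(0) = mex{} = 0
g(1) = mex{} = 0
g(2) = mex{} = 0
g(3) = mex{0} = 1
g(4) = mex{0} = 1
g(5) = mex{0} = 1
g(6) = mex{0,1} = 2
g(7) = mex{0,1} = 2
g(8) = mex{1} = 0
g(9) = mex{1,2} = 0
g(10) = mex{1,2} = 0
So g(10) = 0.

0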